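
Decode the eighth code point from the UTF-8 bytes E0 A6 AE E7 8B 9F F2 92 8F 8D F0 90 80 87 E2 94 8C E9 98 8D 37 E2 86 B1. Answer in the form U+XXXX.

Offset 0: leading byte 0xE0 = 11100000 → 3-byte char #1 = E0 A6 AE.
Offset 3: leading byte 0xE7 = 11100111 → 3-byte char #2 = E7 8B 9F.
Offset 6: leading byte 0xF2 = 11110010 → 4-byte char #3 = F2 92 8F 8D.
Offset 10: leading byte 0xF0 = 11110000 → 4-byte char #4 = F0 90 80 87.
Offset 14: leading byte 0xE2 = 11100010 → 3-byte char #5 = E2 94 8C.
Offset 17: leading byte 0xE9 = 11101001 → 3-byte char #6 = E9 98 8D.
Offset 20: leading byte 0x37 = 00110111 → 1-byte char #7 = 37.
Offset 21: leading byte 0xE2 = 11100010 → 3-byte char #8 = E2 86 B1.
Leading byte 0xE2 = 11100010 matches 1110xxxx → 3-byte sequence.
Byte 1: 0xE2 = 11100010, payload 0010 (4 bits).
Byte 2: 0x86 = 10000110 (10xxxxxx ✓), payload 000110.
Byte 3: 0xB1 = 10110001 (10xxxxxx ✓), payload 110001.
Concatenate: 0010000110110001 = 0x21B1 (16 bits → U+21B1).

U+21B1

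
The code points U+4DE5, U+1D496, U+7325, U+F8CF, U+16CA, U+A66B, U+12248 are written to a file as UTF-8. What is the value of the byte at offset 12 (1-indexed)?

0xA3

1-indexed offset 12 is 0-indexed offset 11.
U+4DE5 → 3-byte form E4 B7 A5 at offsets 0–2.
U+1D496 → 4-byte form F0 9D 92 96 at offsets 3–6.
U+7325 → 3-byte form E7 8C A5 at offsets 7–9.
U+F8CF → 3-byte form EF A3 8F at offsets 10–12.
Offset 11 falls in char 4's range; it's byte 2 of EF A3 8F = 0xA3.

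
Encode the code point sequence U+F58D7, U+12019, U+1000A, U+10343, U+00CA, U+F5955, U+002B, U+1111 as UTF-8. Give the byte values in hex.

U+F58D7: 4-byte form → F3 B5 A3 97.
U+12019: 4-byte form → F0 92 80 99.
U+1000A: 4-byte form → F0 90 80 8A.
U+10343: 4-byte form → F0 90 8D 83.
U+00CA: 2-byte form → C3 8A.
U+F5955: 4-byte form → F3 B5 A5 95.
U+002B: 1-byte form → 2B.
U+1111: 3-byte form → E1 84 91.
Concatenated (26 bytes): F3 B5 A3 97 F0 92 80 99 F0 90 80 8A F0 90 8D 83 C3 8A F3 B5 A5 95 2B E1 84 91.

F3 B5 A3 97 F0 92 80 99 F0 90 80 8A F0 90 8D 83 C3 8A F3 B5 A5 95 2B E1 84 91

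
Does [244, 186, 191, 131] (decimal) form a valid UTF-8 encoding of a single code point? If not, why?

invalid (encodes a value above U+10FFFF)

Leading byte 0xF4 = 11110100 → 4-byte form.
Payload = 0x13AFC3, which exceeds U+10FFFF, the maximum Unicode code point. (Leading bytes F5–FF, or F4 followed by ≥ 0x90, are invalid.)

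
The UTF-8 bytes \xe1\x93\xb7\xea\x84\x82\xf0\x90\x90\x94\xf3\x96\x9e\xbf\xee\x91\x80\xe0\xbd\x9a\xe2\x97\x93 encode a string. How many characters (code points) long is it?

7

Byte at offset 0: 0xE1 = 11100001 → 3-byte char (#1). Advance 3.
Byte at offset 3: 0xEA = 11101010 → 3-byte char (#2). Advance 3.
Byte at offset 6: 0xF0 = 11110000 → 4-byte char (#3). Advance 4.
Byte at offset 10: 0xF3 = 11110011 → 4-byte char (#4). Advance 4.
Byte at offset 14: 0xEE = 11101110 → 3-byte char (#5). Advance 3.
Byte at offset 17: 0xE0 = 11100000 → 3-byte char (#6). Advance 3.
Byte at offset 20: 0xE2 = 11100010 → 3-byte char (#7). Advance 3.
Reached end at offset 23 after 7 code points.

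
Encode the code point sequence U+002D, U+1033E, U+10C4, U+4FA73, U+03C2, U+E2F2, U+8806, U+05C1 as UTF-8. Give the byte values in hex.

U+002D: 1-byte form → 2D.
U+1033E: 4-byte form → F0 90 8C BE.
U+10C4: 3-byte form → E1 83 84.
U+4FA73: 4-byte form → F1 8F A9 B3.
U+03C2: 2-byte form → CF 82.
U+E2F2: 3-byte form → EE 8B B2.
U+8806: 3-byte form → E8 A0 86.
U+05C1: 2-byte form → D7 81.
Concatenated (22 bytes): 2D F0 90 8C BE E1 83 84 F1 8F A9 B3 CF 82 EE 8B B2 E8 A0 86 D7 81.

2D F0 90 8C BE E1 83 84 F1 8F A9 B3 CF 82 EE 8B B2 E8 A0 86 D7 81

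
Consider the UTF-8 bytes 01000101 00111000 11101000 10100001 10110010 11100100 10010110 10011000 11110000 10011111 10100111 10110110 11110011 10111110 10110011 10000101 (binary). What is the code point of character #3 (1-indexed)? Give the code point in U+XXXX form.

U+8872

Offset 0: leading byte 0x45 = 01000101 → 1-byte char #1 = 45.
Offset 1: leading byte 0x38 = 00111000 → 1-byte char #2 = 38.
Offset 2: leading byte 0xE8 = 11101000 → 3-byte char #3 = E8 A1 B2.
Leading byte 0xE8 = 11101000 matches 1110xxxx → 3-byte sequence.
Byte 1: 0xE8 = 11101000, payload 1000 (4 bits).
Byte 2: 0xA1 = 10100001 (10xxxxxx ✓), payload 100001.
Byte 3: 0xB2 = 10110010 (10xxxxxx ✓), payload 110010.
Concatenate: 1000100001110010 = 0x8872 (16 bits → U+8872).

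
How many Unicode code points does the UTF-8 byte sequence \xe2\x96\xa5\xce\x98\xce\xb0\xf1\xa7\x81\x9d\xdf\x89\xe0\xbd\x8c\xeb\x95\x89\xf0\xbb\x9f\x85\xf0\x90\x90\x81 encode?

Byte at offset 0: 0xE2 = 11100010 → 3-byte char (#1). Advance 3.
Byte at offset 3: 0xCE = 11001110 → 2-byte char (#2). Advance 2.
Byte at offset 5: 0xCE = 11001110 → 2-byte char (#3). Advance 2.
Byte at offset 7: 0xF1 = 11110001 → 4-byte char (#4). Advance 4.
Byte at offset 11: 0xDF = 11011111 → 2-byte char (#5). Advance 2.
Byte at offset 13: 0xE0 = 11100000 → 3-byte char (#6). Advance 3.
Byte at offset 16: 0xEB = 11101011 → 3-byte char (#7). Advance 3.
Byte at offset 19: 0xF0 = 11110000 → 4-byte char (#8). Advance 4.
Byte at offset 23: 0xF0 = 11110000 → 4-byte char (#9). Advance 4.
Reached end at offset 27 after 9 code points.

9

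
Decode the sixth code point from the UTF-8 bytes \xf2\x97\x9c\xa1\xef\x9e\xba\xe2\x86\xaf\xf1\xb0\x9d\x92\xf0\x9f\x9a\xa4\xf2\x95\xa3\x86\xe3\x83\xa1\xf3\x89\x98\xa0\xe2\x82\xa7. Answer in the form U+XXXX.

Offset 0: leading byte 0xF2 = 11110010 → 4-byte char #1 = F2 97 9C A1.
Offset 4: leading byte 0xEF = 11101111 → 3-byte char #2 = EF 9E BA.
Offset 7: leading byte 0xE2 = 11100010 → 3-byte char #3 = E2 86 AF.
Offset 10: leading byte 0xF1 = 11110001 → 4-byte char #4 = F1 B0 9D 92.
Offset 14: leading byte 0xF0 = 11110000 → 4-byte char #5 = F0 9F 9A A4.
Offset 18: leading byte 0xF2 = 11110010 → 4-byte char #6 = F2 95 A3 86.
Leading byte 0xF2 = 11110010 matches 11110xxx → 4-byte sequence.
Byte 1: 0xF2 = 11110010, payload 010 (3 bits).
Byte 2: 0x95 = 10010101 (10xxxxxx ✓), payload 010101.
Byte 3: 0xA3 = 10100011 (10xxxxxx ✓), payload 100011.
Byte 4: 0x86 = 10000110 (10xxxxxx ✓), payload 000110.
Concatenate: 010010101100011000110 = 0x958C6 (21 bits → U+958C6).

U+958C6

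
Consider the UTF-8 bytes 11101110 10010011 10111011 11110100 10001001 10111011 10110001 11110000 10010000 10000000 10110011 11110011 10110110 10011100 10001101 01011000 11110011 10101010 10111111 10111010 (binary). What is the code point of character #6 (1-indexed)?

U+EAFFA

Offset 0: leading byte 0xEE = 11101110 → 3-byte char #1 = EE 93 BB.
Offset 3: leading byte 0xF4 = 11110100 → 4-byte char #2 = F4 89 BB B1.
Offset 7: leading byte 0xF0 = 11110000 → 4-byte char #3 = F0 90 80 B3.
Offset 11: leading byte 0xF3 = 11110011 → 4-byte char #4 = F3 B6 9C 8D.
Offset 15: leading byte 0x58 = 01011000 → 1-byte char #5 = 58.
Offset 16: leading byte 0xF3 = 11110011 → 4-byte char #6 = F3 AA BF BA.
Leading byte 0xF3 = 11110011 matches 11110xxx → 4-byte sequence.
Byte 1: 0xF3 = 11110011, payload 011 (3 bits).
Byte 2: 0xAA = 10101010 (10xxxxxx ✓), payload 101010.
Byte 3: 0xBF = 10111111 (10xxxxxx ✓), payload 111111.
Byte 4: 0xBA = 10111010 (10xxxxxx ✓), payload 111010.
Concatenate: 011101010111111111010 = 0xEAFFA (21 bits → U+EAFFA).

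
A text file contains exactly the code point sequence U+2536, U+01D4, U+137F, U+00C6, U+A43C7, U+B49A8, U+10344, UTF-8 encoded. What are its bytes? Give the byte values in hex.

E2 94 B6 C7 94 E1 8D BF C3 86 F2 A4 8F 87 F2 B4 A6 A8 F0 90 8D 84

U+2536: 3-byte form → E2 94 B6.
U+01D4: 2-byte form → C7 94.
U+137F: 3-byte form → E1 8D BF.
U+00C6: 2-byte form → C3 86.
U+A43C7: 4-byte form → F2 A4 8F 87.
U+B49A8: 4-byte form → F2 B4 A6 A8.
U+10344: 4-byte form → F0 90 8D 84.
Concatenated (22 bytes): E2 94 B6 C7 94 E1 8D BF C3 86 F2 A4 8F 87 F2 B4 A6 A8 F0 90 8D 84.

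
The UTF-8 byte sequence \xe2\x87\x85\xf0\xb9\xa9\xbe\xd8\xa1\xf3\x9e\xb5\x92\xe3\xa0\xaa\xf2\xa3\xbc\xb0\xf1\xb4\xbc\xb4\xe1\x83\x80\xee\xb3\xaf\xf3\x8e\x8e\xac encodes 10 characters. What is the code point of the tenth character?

U+CE3AC

Offset 0: leading byte 0xE2 = 11100010 → 3-byte char #1 = E2 87 85.
Offset 3: leading byte 0xF0 = 11110000 → 4-byte char #2 = F0 B9 A9 BE.
Offset 7: leading byte 0xD8 = 11011000 → 2-byte char #3 = D8 A1.
Offset 9: leading byte 0xF3 = 11110011 → 4-byte char #4 = F3 9E B5 92.
Offset 13: leading byte 0xE3 = 11100011 → 3-byte char #5 = E3 A0 AA.
Offset 16: leading byte 0xF2 = 11110010 → 4-byte char #6 = F2 A3 BC B0.
Offset 20: leading byte 0xF1 = 11110001 → 4-byte char #7 = F1 B4 BC B4.
Offset 24: leading byte 0xE1 = 11100001 → 3-byte char #8 = E1 83 80.
Offset 27: leading byte 0xEE = 11101110 → 3-byte char #9 = EE B3 AF.
Offset 30: leading byte 0xF3 = 11110011 → 4-byte char #10 = F3 8E 8E AC.
Leading byte 0xF3 = 11110011 matches 11110xxx → 4-byte sequence.
Byte 1: 0xF3 = 11110011, payload 011 (3 bits).
Byte 2: 0x8E = 10001110 (10xxxxxx ✓), payload 001110.
Byte 3: 0x8E = 10001110 (10xxxxxx ✓), payload 001110.
Byte 4: 0xAC = 10101100 (10xxxxxx ✓), payload 101100.
Concatenate: 011001110001110101100 = 0xCE3AC (21 bits → U+CE3AC).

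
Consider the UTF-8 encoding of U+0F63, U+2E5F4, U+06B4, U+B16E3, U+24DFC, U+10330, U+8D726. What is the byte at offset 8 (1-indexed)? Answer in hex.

0xDA

1-indexed offset 8 is 0-indexed offset 7.
U+0F63 → 3-byte form E0 BD A3 at offsets 0–2.
U+2E5F4 → 4-byte form F0 AE 97 B4 at offsets 3–6.
U+06B4 → 2-byte form DA B4 at offsets 7–8.
Offset 7 falls in char 3's range; it's byte 1 of DA B4 = 0xDA.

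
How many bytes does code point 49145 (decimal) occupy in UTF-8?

3

U+BFF9 = 0xBFF9. UTF-8 uses 1 byte below 0x80, 2 below 0x800, 3 below 0x10000, 4 up to 0x10FFFF. 0xBFF9 is in U+0800–U+FFFF → 3 bytes.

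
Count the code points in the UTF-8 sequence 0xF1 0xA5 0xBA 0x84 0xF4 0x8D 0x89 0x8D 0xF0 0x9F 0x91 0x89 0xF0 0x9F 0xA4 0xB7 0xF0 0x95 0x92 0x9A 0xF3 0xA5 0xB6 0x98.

6

Byte at offset 0: 0xF1 = 11110001 → 4-byte char (#1). Advance 4.
Byte at offset 4: 0xF4 = 11110100 → 4-byte char (#2). Advance 4.
Byte at offset 8: 0xF0 = 11110000 → 4-byte char (#3). Advance 4.
Byte at offset 12: 0xF0 = 11110000 → 4-byte char (#4). Advance 4.
Byte at offset 16: 0xF0 = 11110000 → 4-byte char (#5). Advance 4.
Byte at offset 20: 0xF3 = 11110011 → 4-byte char (#6). Advance 4.
Reached end at offset 24 after 6 code points.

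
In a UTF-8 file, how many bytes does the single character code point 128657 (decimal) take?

4

U+1F691 = 0x1F691. UTF-8 uses 1 byte below 0x80, 2 below 0x800, 3 below 0x10000, 4 up to 0x10FFFF. 0x1F691 is in U+10000–U+10FFFF → 4 bytes.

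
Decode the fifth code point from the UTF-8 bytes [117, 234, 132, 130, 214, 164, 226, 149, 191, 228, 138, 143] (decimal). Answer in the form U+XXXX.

U+428F

Offset 0: leading byte 0x75 = 01110101 → 1-byte char #1 = 75.
Offset 1: leading byte 0xEA = 11101010 → 3-byte char #2 = EA 84 82.
Offset 4: leading byte 0xD6 = 11010110 → 2-byte char #3 = D6 A4.
Offset 6: leading byte 0xE2 = 11100010 → 3-byte char #4 = E2 95 BF.
Offset 9: leading byte 0xE4 = 11100100 → 3-byte char #5 = E4 8A 8F.
Leading byte 0xE4 = 11100100 matches 1110xxxx → 3-byte sequence.
Byte 1: 0xE4 = 11100100, payload 0100 (4 bits).
Byte 2: 0x8A = 10001010 (10xxxxxx ✓), payload 001010.
Byte 3: 0x8F = 10001111 (10xxxxxx ✓), payload 001111.
Concatenate: 0100001010001111 = 0x428F (16 bits → U+428F).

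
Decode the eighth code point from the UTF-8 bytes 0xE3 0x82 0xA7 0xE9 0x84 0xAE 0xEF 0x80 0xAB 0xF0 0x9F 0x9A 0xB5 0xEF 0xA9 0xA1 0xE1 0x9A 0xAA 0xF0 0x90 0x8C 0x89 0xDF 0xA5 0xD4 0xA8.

U+07E5

Offset 0: leading byte 0xE3 = 11100011 → 3-byte char #1 = E3 82 A7.
Offset 3: leading byte 0xE9 = 11101001 → 3-byte char #2 = E9 84 AE.
Offset 6: leading byte 0xEF = 11101111 → 3-byte char #3 = EF 80 AB.
Offset 9: leading byte 0xF0 = 11110000 → 4-byte char #4 = F0 9F 9A B5.
Offset 13: leading byte 0xEF = 11101111 → 3-byte char #5 = EF A9 A1.
Offset 16: leading byte 0xE1 = 11100001 → 3-byte char #6 = E1 9A AA.
Offset 19: leading byte 0xF0 = 11110000 → 4-byte char #7 = F0 90 8C 89.
Offset 23: leading byte 0xDF = 11011111 → 2-byte char #8 = DF A5.
Leading byte 0xDF = 11011111 matches 110xxxxx → 2-byte sequence.
Byte 1: 0xDF = 11011111, payload 11111 (5 bits).
Byte 2: 0xA5 = 10100101 (10xxxxxx ✓), payload 100101.
Concatenate: 11111100101 = 0x7E5 (11 bits → U+07E5).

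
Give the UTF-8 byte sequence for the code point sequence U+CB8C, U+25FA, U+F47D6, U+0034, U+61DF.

U+CB8C: 3-byte form → EC AE 8C.
U+25FA: 3-byte form → E2 97 BA.
U+F47D6: 4-byte form → F3 B4 9F 96.
U+0034: 1-byte form → 34.
U+61DF: 3-byte form → E6 87 9F.
Concatenated (14 bytes): EC AE 8C E2 97 BA F3 B4 9F 96 34 E6 87 9F.

EC AE 8C E2 97 BA F3 B4 9F 96 34 E6 87 9F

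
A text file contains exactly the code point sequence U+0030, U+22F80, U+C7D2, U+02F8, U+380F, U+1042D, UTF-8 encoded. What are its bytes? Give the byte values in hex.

U+0030: 1-byte form → 30.
U+22F80: 4-byte form → F0 A2 BE 80.
U+C7D2: 3-byte form → EC 9F 92.
U+02F8: 2-byte form → CB B8.
U+380F: 3-byte form → E3 A0 8F.
U+1042D: 4-byte form → F0 90 90 AD.
Concatenated (17 bytes): 30 F0 A2 BE 80 EC 9F 92 CB B8 E3 A0 8F F0 90 90 AD.

30 F0 A2 BE 80 EC 9F 92 CB B8 E3 A0 8F F0 90 90 AD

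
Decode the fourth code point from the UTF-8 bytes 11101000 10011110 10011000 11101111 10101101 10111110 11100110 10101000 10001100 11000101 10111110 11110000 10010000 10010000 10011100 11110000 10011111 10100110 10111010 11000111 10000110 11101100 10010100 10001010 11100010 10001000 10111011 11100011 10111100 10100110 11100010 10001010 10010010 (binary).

U+017E

Offset 0: leading byte 0xE8 = 11101000 → 3-byte char #1 = E8 9E 98.
Offset 3: leading byte 0xEF = 11101111 → 3-byte char #2 = EF AD BE.
Offset 6: leading byte 0xE6 = 11100110 → 3-byte char #3 = E6 A8 8C.
Offset 9: leading byte 0xC5 = 11000101 → 2-byte char #4 = C5 BE.
Leading byte 0xC5 = 11000101 matches 110xxxxx → 2-byte sequence.
Byte 1: 0xC5 = 11000101, payload 00101 (5 bits).
Byte 2: 0xBE = 10111110 (10xxxxxx ✓), payload 111110.
Concatenate: 00101111110 = 0x17E (11 bits → U+017E).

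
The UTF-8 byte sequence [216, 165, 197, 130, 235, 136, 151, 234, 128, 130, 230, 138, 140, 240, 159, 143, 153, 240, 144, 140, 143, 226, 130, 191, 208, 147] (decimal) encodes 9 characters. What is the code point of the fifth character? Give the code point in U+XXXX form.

U+628C

Offset 0: leading byte 0xD8 = 11011000 → 2-byte char #1 = D8 A5.
Offset 2: leading byte 0xC5 = 11000101 → 2-byte char #2 = C5 82.
Offset 4: leading byte 0xEB = 11101011 → 3-byte char #3 = EB 88 97.
Offset 7: leading byte 0xEA = 11101010 → 3-byte char #4 = EA 80 82.
Offset 10: leading byte 0xE6 = 11100110 → 3-byte char #5 = E6 8A 8C.
Leading byte 0xE6 = 11100110 matches 1110xxxx → 3-byte sequence.
Byte 1: 0xE6 = 11100110, payload 0110 (4 bits).
Byte 2: 0x8A = 10001010 (10xxxxxx ✓), payload 001010.
Byte 3: 0x8C = 10001100 (10xxxxxx ✓), payload 001100.
Concatenate: 0110001010001100 = 0x628C (16 bits → U+628C).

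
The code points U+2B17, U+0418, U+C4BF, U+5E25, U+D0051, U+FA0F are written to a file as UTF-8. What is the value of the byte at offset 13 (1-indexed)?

1-indexed offset 13 is 0-indexed offset 12.
U+2B17 → 3-byte form E2 AC 97 at offsets 0–2.
U+0418 → 2-byte form D0 98 at offsets 3–4.
U+C4BF → 3-byte form EC 92 BF at offsets 5–7.
U+5E25 → 3-byte form E5 B8 A5 at offsets 8–10.
U+D0051 → 4-byte form F3 90 81 91 at offsets 11–14.
Offset 12 falls in char 5's range; it's byte 2 of F3 90 81 91 = 0x90.

0x90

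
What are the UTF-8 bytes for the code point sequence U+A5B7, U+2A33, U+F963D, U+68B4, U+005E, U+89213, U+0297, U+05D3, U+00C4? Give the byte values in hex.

U+A5B7: 3-byte form → EA 96 B7.
U+2A33: 3-byte form → E2 A8 B3.
U+F963D: 4-byte form → F3 B9 98 BD.
U+68B4: 3-byte form → E6 A2 B4.
U+005E: 1-byte form → 5E.
U+89213: 4-byte form → F2 89 88 93.
U+0297: 2-byte form → CA 97.
U+05D3: 2-byte form → D7 93.
U+00C4: 2-byte form → C3 84.
Concatenated (24 bytes): EA 96 B7 E2 A8 B3 F3 B9 98 BD E6 A2 B4 5E F2 89 88 93 CA 97 D7 93 C3 84.

EA 96 B7 E2 A8 B3 F3 B9 98 BD E6 A2 B4 5E F2 89 88 93 CA 97 D7 93 C3 84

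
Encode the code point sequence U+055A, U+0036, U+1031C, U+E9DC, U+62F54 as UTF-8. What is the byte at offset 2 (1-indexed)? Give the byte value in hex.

0x9A

1-indexed offset 2 is 0-indexed offset 1.
U+055A → 2-byte form D5 9A at offsets 0–1.
Offset 1 falls in char 1's range; it's byte 2 of D5 9A = 0x9A.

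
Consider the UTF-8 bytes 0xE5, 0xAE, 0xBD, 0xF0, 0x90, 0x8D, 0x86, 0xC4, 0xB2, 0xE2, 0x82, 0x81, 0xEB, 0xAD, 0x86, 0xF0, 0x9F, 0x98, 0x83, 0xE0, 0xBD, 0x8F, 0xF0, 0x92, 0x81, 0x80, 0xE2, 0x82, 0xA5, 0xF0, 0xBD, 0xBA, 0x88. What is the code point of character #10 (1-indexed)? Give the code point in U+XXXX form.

U+3DE88

Offset 0: leading byte 0xE5 = 11100101 → 3-byte char #1 = E5 AE BD.
Offset 3: leading byte 0xF0 = 11110000 → 4-byte char #2 = F0 90 8D 86.
Offset 7: leading byte 0xC4 = 11000100 → 2-byte char #3 = C4 B2.
Offset 9: leading byte 0xE2 = 11100010 → 3-byte char #4 = E2 82 81.
Offset 12: leading byte 0xEB = 11101011 → 3-byte char #5 = EB AD 86.
Offset 15: leading byte 0xF0 = 11110000 → 4-byte char #6 = F0 9F 98 83.
Offset 19: leading byte 0xE0 = 11100000 → 3-byte char #7 = E0 BD 8F.
Offset 22: leading byte 0xF0 = 11110000 → 4-byte char #8 = F0 92 81 80.
Offset 26: leading byte 0xE2 = 11100010 → 3-byte char #9 = E2 82 A5.
Offset 29: leading byte 0xF0 = 11110000 → 4-byte char #10 = F0 BD BA 88.
Leading byte 0xF0 = 11110000 matches 11110xxx → 4-byte sequence.
Byte 1: 0xF0 = 11110000, payload 000 (3 bits).
Byte 2: 0xBD = 10111101 (10xxxxxx ✓), payload 111101.
Byte 3: 0xBA = 10111010 (10xxxxxx ✓), payload 111010.
Byte 4: 0x88 = 10001000 (10xxxxxx ✓), payload 001000.
Concatenate: 000111101111010001000 = 0x3DE88 (21 bits → U+3DE88).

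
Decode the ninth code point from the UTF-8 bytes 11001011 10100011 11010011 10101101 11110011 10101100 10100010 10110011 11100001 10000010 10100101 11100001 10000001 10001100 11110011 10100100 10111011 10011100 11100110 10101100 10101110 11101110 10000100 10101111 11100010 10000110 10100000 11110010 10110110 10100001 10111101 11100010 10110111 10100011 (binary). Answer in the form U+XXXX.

Offset 0: leading byte 0xCB = 11001011 → 2-byte char #1 = CB A3.
Offset 2: leading byte 0xD3 = 11010011 → 2-byte char #2 = D3 AD.
Offset 4: leading byte 0xF3 = 11110011 → 4-byte char #3 = F3 AC A2 B3.
Offset 8: leading byte 0xE1 = 11100001 → 3-byte char #4 = E1 82 A5.
Offset 11: leading byte 0xE1 = 11100001 → 3-byte char #5 = E1 81 8C.
Offset 14: leading byte 0xF3 = 11110011 → 4-byte char #6 = F3 A4 BB 9C.
Offset 18: leading byte 0xE6 = 11100110 → 3-byte char #7 = E6 AC AE.
Offset 21: leading byte 0xEE = 11101110 → 3-byte char #8 = EE 84 AF.
Offset 24: leading byte 0xE2 = 11100010 → 3-byte char #9 = E2 86 A0.
Leading byte 0xE2 = 11100010 matches 1110xxxx → 3-byte sequence.
Byte 1: 0xE2 = 11100010, payload 0010 (4 bits).
Byte 2: 0x86 = 10000110 (10xxxxxx ✓), payload 000110.
Byte 3: 0xA0 = 10100000 (10xxxxxx ✓), payload 100000.
Concatenate: 0010000110100000 = 0x21A0 (16 bits → U+21A0).

U+21A0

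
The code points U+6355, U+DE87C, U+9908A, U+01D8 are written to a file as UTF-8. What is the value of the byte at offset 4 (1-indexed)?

0xF3

1-indexed offset 4 is 0-indexed offset 3.
U+6355 → 3-byte form E6 8D 95 at offsets 0–2.
U+DE87C → 4-byte form F3 9E A1 BC at offsets 3–6.
Offset 3 falls in char 2's range; it's byte 1 of F3 9E A1 BC = 0xF3.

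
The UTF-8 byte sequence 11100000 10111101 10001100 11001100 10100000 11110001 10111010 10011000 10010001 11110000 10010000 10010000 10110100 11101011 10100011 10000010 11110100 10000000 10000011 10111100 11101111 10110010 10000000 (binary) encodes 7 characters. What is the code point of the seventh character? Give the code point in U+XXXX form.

Offset 0: leading byte 0xE0 = 11100000 → 3-byte char #1 = E0 BD 8C.
Offset 3: leading byte 0xCC = 11001100 → 2-byte char #2 = CC A0.
Offset 5: leading byte 0xF1 = 11110001 → 4-byte char #3 = F1 BA 98 91.
Offset 9: leading byte 0xF0 = 11110000 → 4-byte char #4 = F0 90 90 B4.
Offset 13: leading byte 0xEB = 11101011 → 3-byte char #5 = EB A3 82.
Offset 16: leading byte 0xF4 = 11110100 → 4-byte char #6 = F4 80 83 BC.
Offset 20: leading byte 0xEF = 11101111 → 3-byte char #7 = EF B2 80.
Leading byte 0xEF = 11101111 matches 1110xxxx → 3-byte sequence.
Byte 1: 0xEF = 11101111, payload 1111 (4 bits).
Byte 2: 0xB2 = 10110010 (10xxxxxx ✓), payload 110010.
Byte 3: 0x80 = 10000000 (10xxxxxx ✓), payload 000000.
Concatenate: 1111110010000000 = 0xFC80 (16 bits → U+FC80).

U+FC80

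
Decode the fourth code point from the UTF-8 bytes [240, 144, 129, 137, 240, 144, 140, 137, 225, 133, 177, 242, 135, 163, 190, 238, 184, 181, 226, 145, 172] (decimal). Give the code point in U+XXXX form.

Offset 0: leading byte 0xF0 = 11110000 → 4-byte char #1 = F0 90 81 89.
Offset 4: leading byte 0xF0 = 11110000 → 4-byte char #2 = F0 90 8C 89.
Offset 8: leading byte 0xE1 = 11100001 → 3-byte char #3 = E1 85 B1.
Offset 11: leading byte 0xF2 = 11110010 → 4-byte char #4 = F2 87 A3 BE.
Leading byte 0xF2 = 11110010 matches 11110xxx → 4-byte sequence.
Byte 1: 0xF2 = 11110010, payload 010 (3 bits).
Byte 2: 0x87 = 10000111 (10xxxxxx ✓), payload 000111.
Byte 3: 0xA3 = 10100011 (10xxxxxx ✓), payload 100011.
Byte 4: 0xBE = 10111110 (10xxxxxx ✓), payload 111110.
Concatenate: 010000111100011111110 = 0x878FE (21 bits → U+878FE).

U+878FE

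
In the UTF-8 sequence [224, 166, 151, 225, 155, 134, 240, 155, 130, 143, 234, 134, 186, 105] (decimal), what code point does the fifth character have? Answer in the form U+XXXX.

U+0069

Offset 0: leading byte 0xE0 = 11100000 → 3-byte char #1 = E0 A6 97.
Offset 3: leading byte 0xE1 = 11100001 → 3-byte char #2 = E1 9B 86.
Offset 6: leading byte 0xF0 = 11110000 → 4-byte char #3 = F0 9B 82 8F.
Offset 10: leading byte 0xEA = 11101010 → 3-byte char #4 = EA 86 BA.
Offset 13: leading byte 0x69 = 01101001 → 1-byte char #5 = 69.
Leading byte 0x69 = 01101001 matches 0xxxxxxx → 1-byte sequence.
Byte 1: 0x69 = 01101001, payload 1101001 (7 bits).
Concatenate: 1101001 = 0x69 (7 bits → U+0069).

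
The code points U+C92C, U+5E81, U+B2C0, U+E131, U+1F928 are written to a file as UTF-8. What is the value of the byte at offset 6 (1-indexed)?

1-indexed offset 6 is 0-indexed offset 5.
U+C92C → 3-byte form EC A4 AC at offsets 0–2.
U+5E81 → 3-byte form E5 BA 81 at offsets 3–5.
Offset 5 falls in char 2's range; it's byte 3 of E5 BA 81 = 0x81.

0x81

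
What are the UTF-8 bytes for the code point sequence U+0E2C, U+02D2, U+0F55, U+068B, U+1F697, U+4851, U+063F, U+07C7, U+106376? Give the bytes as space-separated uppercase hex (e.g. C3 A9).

U+0E2C: 3-byte form → E0 B8 AC.
U+02D2: 2-byte form → CB 92.
U+0F55: 3-byte form → E0 BD 95.
U+068B: 2-byte form → DA 8B.
U+1F697: 4-byte form → F0 9F 9A 97.
U+4851: 3-byte form → E4 A1 91.
U+063F: 2-byte form → D8 BF.
U+07C7: 2-byte form → DF 87.
U+106376: 4-byte form → F4 86 8D B6.
Concatenated (25 bytes): E0 B8 AC CB 92 E0 BD 95 DA 8B F0 9F 9A 97 E4 A1 91 D8 BF DF 87 F4 86 8D B6.

E0 B8 AC CB 92 E0 BD 95 DA 8B F0 9F 9A 97 E4 A1 91 D8 BF DF 87 F4 86 8D B6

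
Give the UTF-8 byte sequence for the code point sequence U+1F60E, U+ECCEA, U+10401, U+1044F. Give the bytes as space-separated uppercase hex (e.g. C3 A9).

U+1F60E: 4-byte form → F0 9F 98 8E.
U+ECCEA: 4-byte form → F3 AC B3 AA.
U+10401: 4-byte form → F0 90 90 81.
U+1044F: 4-byte form → F0 90 91 8F.
Concatenated (16 bytes): F0 9F 98 8E F3 AC B3 AA F0 90 90 81 F0 90 91 8F.

F0 9F 98 8E F3 AC B3 AA F0 90 90 81 F0 90 91 8F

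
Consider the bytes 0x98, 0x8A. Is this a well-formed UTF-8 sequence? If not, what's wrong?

invalid (continuation byte with no leading byte)

Byte 0x98 = 10011000 has the form 10xxxxxx — a continuation byte — but there is no preceding leading byte.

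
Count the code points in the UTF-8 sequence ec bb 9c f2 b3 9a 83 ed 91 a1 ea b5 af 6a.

5

Byte at offset 0: 0xEC = 11101100 → 3-byte char (#1). Advance 3.
Byte at offset 3: 0xF2 = 11110010 → 4-byte char (#2). Advance 4.
Byte at offset 7: 0xED = 11101101 → 3-byte char (#3). Advance 3.
Byte at offset 10: 0xEA = 11101010 → 3-byte char (#4). Advance 3.
Byte at offset 13: 0x6A = 01101010 → 1-byte char (#5). Advance 1.
Reached end at offset 14 after 5 code points.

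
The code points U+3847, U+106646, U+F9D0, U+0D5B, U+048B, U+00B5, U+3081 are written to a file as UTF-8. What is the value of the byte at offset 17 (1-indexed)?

0xB5

1-indexed offset 17 is 0-indexed offset 16.
U+3847 → 3-byte form E3 A1 87 at offsets 0–2.
U+106646 → 4-byte form F4 86 99 86 at offsets 3–6.
U+F9D0 → 3-byte form EF A7 90 at offsets 7–9.
U+0D5B → 3-byte form E0 B5 9B at offsets 10–12.
U+048B → 2-byte form D2 8B at offsets 13–14.
U+00B5 → 2-byte form C2 B5 at offsets 15–16.
Offset 16 falls in char 6's range; it's byte 2 of C2 B5 = 0xB5.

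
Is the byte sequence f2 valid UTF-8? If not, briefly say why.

invalid (sequence truncated)

Leading byte 0xF2 = 11110010 → 4-byte form, but only 1 byte is present.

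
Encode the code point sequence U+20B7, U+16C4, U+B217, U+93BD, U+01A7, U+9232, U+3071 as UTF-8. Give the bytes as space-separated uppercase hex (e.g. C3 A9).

E2 82 B7 E1 9B 84 EB 88 97 E9 8E BD C6 A7 E9 88 B2 E3 81 B1

U+20B7: 3-byte form → E2 82 B7.
U+16C4: 3-byte form → E1 9B 84.
U+B217: 3-byte form → EB 88 97.
U+93BD: 3-byte form → E9 8E BD.
U+01A7: 2-byte form → C6 A7.
U+9232: 3-byte form → E9 88 B2.
U+3071: 3-byte form → E3 81 B1.
Concatenated (20 bytes): E2 82 B7 E1 9B 84 EB 88 97 E9 8E BD C6 A7 E9 88 B2 E3 81 B1.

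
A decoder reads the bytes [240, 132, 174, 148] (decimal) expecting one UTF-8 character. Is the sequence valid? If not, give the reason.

invalid (overlong encoding)

Leading byte 0xF0 = 11110000 → 4-byte form.
Continuation bytes all match 10xxxxxx. Payload decodes to 0x4B94.
But 0x4B94 < 0x10000, the minimum for a 4-byte sequence — this is an overlong encoding.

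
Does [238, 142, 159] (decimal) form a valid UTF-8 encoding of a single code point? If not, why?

Leading byte 0xEE = 11101110 → 3-byte form.
Continuation bytes 0x8E=10001110, 0x9F=10011111 all match 10xxxxxx.
Decoded value 0xE39F is ≥ 0x800 (shortest form) and not a surrogate.

valid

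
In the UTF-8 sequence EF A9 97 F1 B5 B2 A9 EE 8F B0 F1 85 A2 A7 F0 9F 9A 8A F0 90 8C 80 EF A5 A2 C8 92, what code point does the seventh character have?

Offset 0: leading byte 0xEF = 11101111 → 3-byte char #1 = EF A9 97.
Offset 3: leading byte 0xF1 = 11110001 → 4-byte char #2 = F1 B5 B2 A9.
Offset 7: leading byte 0xEE = 11101110 → 3-byte char #3 = EE 8F B0.
Offset 10: leading byte 0xF1 = 11110001 → 4-byte char #4 = F1 85 A2 A7.
Offset 14: leading byte 0xF0 = 11110000 → 4-byte char #5 = F0 9F 9A 8A.
Offset 18: leading byte 0xF0 = 11110000 → 4-byte char #6 = F0 90 8C 80.
Offset 22: leading byte 0xEF = 11101111 → 3-byte char #7 = EF A5 A2.
Leading byte 0xEF = 11101111 matches 1110xxxx → 3-byte sequence.
Byte 1: 0xEF = 11101111, payload 1111 (4 bits).
Byte 2: 0xA5 = 10100101 (10xxxxxx ✓), payload 100101.
Byte 3: 0xA2 = 10100010 (10xxxxxx ✓), payload 100010.
Concatenate: 1111100101100010 = 0xF962 (16 bits → U+F962).

U+F962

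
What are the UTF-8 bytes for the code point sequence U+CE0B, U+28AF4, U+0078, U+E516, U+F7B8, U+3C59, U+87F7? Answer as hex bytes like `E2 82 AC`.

U+CE0B: 3-byte form → EC B8 8B.
U+28AF4: 4-byte form → F0 A8 AB B4.
U+0078: 1-byte form → 78.
U+E516: 3-byte form → EE 94 96.
U+F7B8: 3-byte form → EF 9E B8.
U+3C59: 3-byte form → E3 B1 99.
U+87F7: 3-byte form → E8 9F B7.
Concatenated (20 bytes): EC B8 8B F0 A8 AB B4 78 EE 94 96 EF 9E B8 E3 B1 99 E8 9F B7.

EC B8 8B F0 A8 AB B4 78 EE 94 96 EF 9E B8 E3 B1 99 E8 9F B7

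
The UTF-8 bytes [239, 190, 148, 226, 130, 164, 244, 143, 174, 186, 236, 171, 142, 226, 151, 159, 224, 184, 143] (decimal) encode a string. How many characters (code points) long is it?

Byte at offset 0: 0xEF = 11101111 → 3-byte char (#1). Advance 3.
Byte at offset 3: 0xE2 = 11100010 → 3-byte char (#2). Advance 3.
Byte at offset 6: 0xF4 = 11110100 → 4-byte char (#3). Advance 4.
Byte at offset 10: 0xEC = 11101100 → 3-byte char (#4). Advance 3.
Byte at offset 13: 0xE2 = 11100010 → 3-byte char (#5). Advance 3.
Byte at offset 16: 0xE0 = 11100000 → 3-byte char (#6). Advance 3.
Reached end at offset 19 after 6 code points.

6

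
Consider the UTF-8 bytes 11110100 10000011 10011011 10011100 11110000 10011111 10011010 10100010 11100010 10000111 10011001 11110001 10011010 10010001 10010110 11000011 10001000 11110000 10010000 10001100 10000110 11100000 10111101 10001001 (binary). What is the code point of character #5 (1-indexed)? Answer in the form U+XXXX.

Offset 0: leading byte 0xF4 = 11110100 → 4-byte char #1 = F4 83 9B 9C.
Offset 4: leading byte 0xF0 = 11110000 → 4-byte char #2 = F0 9F 9A A2.
Offset 8: leading byte 0xE2 = 11100010 → 3-byte char #3 = E2 87 99.
Offset 11: leading byte 0xF1 = 11110001 → 4-byte char #4 = F1 9A 91 96.
Offset 15: leading byte 0xC3 = 11000011 → 2-byte char #5 = C3 88.
Leading byte 0xC3 = 11000011 matches 110xxxxx → 2-byte sequence.
Byte 1: 0xC3 = 11000011, payload 00011 (5 bits).
Byte 2: 0x88 = 10001000 (10xxxxxx ✓), payload 001000.
Concatenate: 00011001000 = 0xC8 (11 bits → U+00C8).

U+00C8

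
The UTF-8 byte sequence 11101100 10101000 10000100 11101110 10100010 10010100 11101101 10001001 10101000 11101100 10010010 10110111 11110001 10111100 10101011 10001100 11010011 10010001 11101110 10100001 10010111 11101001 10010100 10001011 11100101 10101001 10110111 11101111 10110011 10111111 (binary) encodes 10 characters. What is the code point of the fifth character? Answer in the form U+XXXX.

U+7CACC

Offset 0: leading byte 0xEC = 11101100 → 3-byte char #1 = EC A8 84.
Offset 3: leading byte 0xEE = 11101110 → 3-byte char #2 = EE A2 94.
Offset 6: leading byte 0xED = 11101101 → 3-byte char #3 = ED 89 A8.
Offset 9: leading byte 0xEC = 11101100 → 3-byte char #4 = EC 92 B7.
Offset 12: leading byte 0xF1 = 11110001 → 4-byte char #5 = F1 BC AB 8C.
Leading byte 0xF1 = 11110001 matches 11110xxx → 4-byte sequence.
Byte 1: 0xF1 = 11110001, payload 001 (3 bits).
Byte 2: 0xBC = 10111100 (10xxxxxx ✓), payload 111100.
Byte 3: 0xAB = 10101011 (10xxxxxx ✓), payload 101011.
Byte 4: 0x8C = 10001100 (10xxxxxx ✓), payload 001100.
Concatenate: 001111100101011001100 = 0x7CACC (21 bits → U+7CACC).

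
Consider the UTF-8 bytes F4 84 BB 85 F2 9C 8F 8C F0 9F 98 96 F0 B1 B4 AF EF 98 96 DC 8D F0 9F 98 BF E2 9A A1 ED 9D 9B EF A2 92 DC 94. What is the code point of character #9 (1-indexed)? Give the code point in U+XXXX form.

Offset 0: leading byte 0xF4 = 11110100 → 4-byte char #1 = F4 84 BB 85.
Offset 4: leading byte 0xF2 = 11110010 → 4-byte char #2 = F2 9C 8F 8C.
Offset 8: leading byte 0xF0 = 11110000 → 4-byte char #3 = F0 9F 98 96.
Offset 12: leading byte 0xF0 = 11110000 → 4-byte char #4 = F0 B1 B4 AF.
Offset 16: leading byte 0xEF = 11101111 → 3-byte char #5 = EF 98 96.
Offset 19: leading byte 0xDC = 11011100 → 2-byte char #6 = DC 8D.
Offset 21: leading byte 0xF0 = 11110000 → 4-byte char #7 = F0 9F 98 BF.
Offset 25: leading byte 0xE2 = 11100010 → 3-byte char #8 = E2 9A A1.
Offset 28: leading byte 0xED = 11101101 → 3-byte char #9 = ED 9D 9B.
Leading byte 0xED = 11101101 matches 1110xxxx → 3-byte sequence.
Byte 1: 0xED = 11101101, payload 1101 (4 bits).
Byte 2: 0x9D = 10011101 (10xxxxxx ✓), payload 011101.
Byte 3: 0x9B = 10011011 (10xxxxxx ✓), payload 011011.
Concatenate: 1101011101011011 = 0xD75B (16 bits → U+D75B).

U+D75B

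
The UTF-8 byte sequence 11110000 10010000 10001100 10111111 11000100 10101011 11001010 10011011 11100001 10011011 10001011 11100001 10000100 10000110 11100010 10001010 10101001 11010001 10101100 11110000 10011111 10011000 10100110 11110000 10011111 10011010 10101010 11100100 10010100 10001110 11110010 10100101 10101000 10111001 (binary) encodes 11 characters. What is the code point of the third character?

Offset 0: leading byte 0xF0 = 11110000 → 4-byte char #1 = F0 90 8C BF.
Offset 4: leading byte 0xC4 = 11000100 → 2-byte char #2 = C4 AB.
Offset 6: leading byte 0xCA = 11001010 → 2-byte char #3 = CA 9B.
Leading byte 0xCA = 11001010 matches 110xxxxx → 2-byte sequence.
Byte 1: 0xCA = 11001010, payload 01010 (5 bits).
Byte 2: 0x9B = 10011011 (10xxxxxx ✓), payload 011011.
Concatenate: 01010011011 = 0x29B (11 bits → U+029B).

U+029B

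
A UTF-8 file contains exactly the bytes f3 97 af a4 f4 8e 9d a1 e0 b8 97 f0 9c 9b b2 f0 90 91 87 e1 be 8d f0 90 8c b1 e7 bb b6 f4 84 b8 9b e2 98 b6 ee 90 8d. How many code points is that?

11

Byte at offset 0: 0xF3 = 11110011 → 4-byte char (#1). Advance 4.
Byte at offset 4: 0xF4 = 11110100 → 4-byte char (#2). Advance 4.
Byte at offset 8: 0xE0 = 11100000 → 3-byte char (#3). Advance 3.
Byte at offset 11: 0xF0 = 11110000 → 4-byte char (#4). Advance 4.
Byte at offset 15: 0xF0 = 11110000 → 4-byte char (#5). Advance 4.
Byte at offset 19: 0xE1 = 11100001 → 3-byte char (#6). Advance 3.
Byte at offset 22: 0xF0 = 11110000 → 4-byte char (#7). Advance 4.
Byte at offset 26: 0xE7 = 11100111 → 3-byte char (#8). Advance 3.
Byte at offset 29: 0xF4 = 11110100 → 4-byte char (#9). Advance 4.
Byte at offset 33: 0xE2 = 11100010 → 3-byte char (#10). Advance 3.
Byte at offset 36: 0xEE = 11101110 → 3-byte char (#11). Advance 3.
Reached end at offset 39 after 11 code points.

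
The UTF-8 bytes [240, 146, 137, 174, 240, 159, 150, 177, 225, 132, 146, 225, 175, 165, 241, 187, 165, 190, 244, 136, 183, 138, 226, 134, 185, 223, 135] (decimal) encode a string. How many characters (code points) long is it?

Byte at offset 0: 0xF0 = 11110000 → 4-byte char (#1). Advance 4.
Byte at offset 4: 0xF0 = 11110000 → 4-byte char (#2). Advance 4.
Byte at offset 8: 0xE1 = 11100001 → 3-byte char (#3). Advance 3.
Byte at offset 11: 0xE1 = 11100001 → 3-byte char (#4). Advance 3.
Byte at offset 14: 0xF1 = 11110001 → 4-byte char (#5). Advance 4.
Byte at offset 18: 0xF4 = 11110100 → 4-byte char (#6). Advance 4.
Byte at offset 22: 0xE2 = 11100010 → 3-byte char (#7). Advance 3.
Byte at offset 25: 0xDF = 11011111 → 2-byte char (#8). Advance 2.
Reached end at offset 27 after 8 code points.

8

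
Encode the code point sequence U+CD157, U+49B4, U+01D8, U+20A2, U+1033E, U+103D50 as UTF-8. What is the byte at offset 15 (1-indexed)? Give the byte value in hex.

0x8C

1-indexed offset 15 is 0-indexed offset 14.
U+CD157 → 4-byte form F3 8D 85 97 at offsets 0–3.
U+49B4 → 3-byte form E4 A6 B4 at offsets 4–6.
U+01D8 → 2-byte form C7 98 at offsets 7–8.
U+20A2 → 3-byte form E2 82 A2 at offsets 9–11.
U+1033E → 4-byte form F0 90 8C BE at offsets 12–15.
Offset 14 falls in char 5's range; it's byte 3 of F0 90 8C BE = 0x8C.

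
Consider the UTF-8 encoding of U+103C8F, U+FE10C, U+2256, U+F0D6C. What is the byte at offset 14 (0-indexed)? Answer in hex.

U+103C8F → 4-byte form F4 83 B2 8F at offsets 0–3.
U+FE10C → 4-byte form F3 BE 84 8C at offsets 4–7.
U+2256 → 3-byte form E2 89 96 at offsets 8–10.
U+F0D6C → 4-byte form F3 B0 B5 AC at offsets 11–14.
Offset 14 falls in char 4's range; it's byte 4 of F3 B0 B5 AC = 0xAC.

0xAC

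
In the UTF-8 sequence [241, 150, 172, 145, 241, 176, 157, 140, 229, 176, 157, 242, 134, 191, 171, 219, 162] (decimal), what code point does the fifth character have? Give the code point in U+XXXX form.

Offset 0: leading byte 0xF1 = 11110001 → 4-byte char #1 = F1 96 AC 91.
Offset 4: leading byte 0xF1 = 11110001 → 4-byte char #2 = F1 B0 9D 8C.
Offset 8: leading byte 0xE5 = 11100101 → 3-byte char #3 = E5 B0 9D.
Offset 11: leading byte 0xF2 = 11110010 → 4-byte char #4 = F2 86 BF AB.
Offset 15: leading byte 0xDB = 11011011 → 2-byte char #5 = DB A2.
Leading byte 0xDB = 11011011 matches 110xxxxx → 2-byte sequence.
Byte 1: 0xDB = 11011011, payload 11011 (5 bits).
Byte 2: 0xA2 = 10100010 (10xxxxxx ✓), payload 100010.
Concatenate: 11011100010 = 0x6E2 (11 bits → U+06E2).

U+06E2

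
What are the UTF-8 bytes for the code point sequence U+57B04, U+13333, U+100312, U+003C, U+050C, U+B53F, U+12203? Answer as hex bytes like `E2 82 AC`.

F1 97 AC 84 F0 93 8C B3 F4 80 8C 92 3C D4 8C EB 94 BF F0 92 88 83

U+57B04: 4-byte form → F1 97 AC 84.
U+13333: 4-byte form → F0 93 8C B3.
U+100312: 4-byte form → F4 80 8C 92.
U+003C: 1-byte form → 3C.
U+050C: 2-byte form → D4 8C.
U+B53F: 3-byte form → EB 94 BF.
U+12203: 4-byte form → F0 92 88 83.
Concatenated (22 bytes): F1 97 AC 84 F0 93 8C B3 F4 80 8C 92 3C D4 8C EB 94 BF F0 92 88 83.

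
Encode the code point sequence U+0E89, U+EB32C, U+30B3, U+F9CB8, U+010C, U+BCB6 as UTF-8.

U+0E89: 3-byte form → E0 BA 89.
U+EB32C: 4-byte form → F3 AB 8C AC.
U+30B3: 3-byte form → E3 82 B3.
U+F9CB8: 4-byte form → F3 B9 B2 B8.
U+010C: 2-byte form → C4 8C.
U+BCB6: 3-byte form → EB B2 B6.
Concatenated (19 bytes): E0 BA 89 F3 AB 8C AC E3 82 B3 F3 B9 B2 B8 C4 8C EB B2 B6.

E0 BA 89 F3 AB 8C AC E3 82 B3 F3 B9 B2 B8 C4 8C EB B2 B6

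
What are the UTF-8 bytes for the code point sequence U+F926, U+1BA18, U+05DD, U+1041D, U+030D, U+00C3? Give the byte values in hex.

EF A4 A6 F0 9B A8 98 D7 9D F0 90 90 9D CC 8D C3 83

U+F926: 3-byte form → EF A4 A6.
U+1BA18: 4-byte form → F0 9B A8 98.
U+05DD: 2-byte form → D7 9D.
U+1041D: 4-byte form → F0 90 90 9D.
U+030D: 2-byte form → CC 8D.
U+00C3: 2-byte form → C3 83.
Concatenated (17 bytes): EF A4 A6 F0 9B A8 98 D7 9D F0 90 90 9D CC 8D C3 83.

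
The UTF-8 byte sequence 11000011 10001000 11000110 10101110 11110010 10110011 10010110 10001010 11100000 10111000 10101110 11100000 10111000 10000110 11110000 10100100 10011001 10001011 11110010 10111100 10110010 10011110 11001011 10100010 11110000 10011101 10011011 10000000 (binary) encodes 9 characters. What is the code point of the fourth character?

Offset 0: leading byte 0xC3 = 11000011 → 2-byte char #1 = C3 88.
Offset 2: leading byte 0xC6 = 11000110 → 2-byte char #2 = C6 AE.
Offset 4: leading byte 0xF2 = 11110010 → 4-byte char #3 = F2 B3 96 8A.
Offset 8: leading byte 0xE0 = 11100000 → 3-byte char #4 = E0 B8 AE.
Leading byte 0xE0 = 11100000 matches 1110xxxx → 3-byte sequence.
Byte 1: 0xE0 = 11100000, payload 0000 (4 bits).
Byte 2: 0xB8 = 10111000 (10xxxxxx ✓), payload 111000.
Byte 3: 0xAE = 10101110 (10xxxxxx ✓), payload 101110.
Concatenate: 0000111000101110 = 0xE2E (16 bits → U+0E2E).

U+0E2E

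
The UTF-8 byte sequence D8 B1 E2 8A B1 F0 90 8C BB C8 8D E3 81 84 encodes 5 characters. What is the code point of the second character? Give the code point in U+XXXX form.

Offset 0: leading byte 0xD8 = 11011000 → 2-byte char #1 = D8 B1.
Offset 2: leading byte 0xE2 = 11100010 → 3-byte char #2 = E2 8A B1.
Leading byte 0xE2 = 11100010 matches 1110xxxx → 3-byte sequence.
Byte 1: 0xE2 = 11100010, payload 0010 (4 bits).
Byte 2: 0x8A = 10001010 (10xxxxxx ✓), payload 001010.
Byte 3: 0xB1 = 10110001 (10xxxxxx ✓), payload 110001.
Concatenate: 0010001010110001 = 0x22B1 (16 bits → U+22B1).

U+22B1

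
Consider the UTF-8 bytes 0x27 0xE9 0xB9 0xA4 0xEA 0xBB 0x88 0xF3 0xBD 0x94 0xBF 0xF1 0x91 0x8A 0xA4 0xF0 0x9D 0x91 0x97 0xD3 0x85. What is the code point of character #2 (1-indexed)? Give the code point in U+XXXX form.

Offset 0: leading byte 0x27 = 00100111 → 1-byte char #1 = 27.
Offset 1: leading byte 0xE9 = 11101001 → 3-byte char #2 = E9 B9 A4.
Leading byte 0xE9 = 11101001 matches 1110xxxx → 3-byte sequence.
Byte 1: 0xE9 = 11101001, payload 1001 (4 bits).
Byte 2: 0xB9 = 10111001 (10xxxxxx ✓), payload 111001.
Byte 3: 0xA4 = 10100100 (10xxxxxx ✓), payload 100100.
Concatenate: 1001111001100100 = 0x9E64 (16 bits → U+9E64).

U+9E64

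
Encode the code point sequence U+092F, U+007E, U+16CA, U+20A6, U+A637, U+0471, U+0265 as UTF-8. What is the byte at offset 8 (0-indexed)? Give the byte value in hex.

0x82

U+092F → 3-byte form E0 A4 AF at offsets 0–2.
U+007E → 1-byte form 7E at offsets 3–3.
U+16CA → 3-byte form E1 9B 8A at offsets 4–6.
U+20A6 → 3-byte form E2 82 A6 at offsets 7–9.
Offset 8 falls in char 4's range; it's byte 2 of E2 82 A6 = 0x82.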